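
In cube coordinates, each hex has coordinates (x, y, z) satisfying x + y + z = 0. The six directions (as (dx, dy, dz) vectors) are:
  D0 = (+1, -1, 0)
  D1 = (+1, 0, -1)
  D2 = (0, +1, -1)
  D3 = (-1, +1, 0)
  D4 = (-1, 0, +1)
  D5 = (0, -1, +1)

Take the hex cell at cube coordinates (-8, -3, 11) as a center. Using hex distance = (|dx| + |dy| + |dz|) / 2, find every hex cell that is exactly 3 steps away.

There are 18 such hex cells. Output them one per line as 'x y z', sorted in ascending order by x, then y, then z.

Walk ring at distance 3 from (-8, -3, 11):
Start at center + D4*3 = (-11, -3, 14)
  hex 0: (-11, -3, 14)
  hex 1: (-10, -4, 14)
  hex 2: (-9, -5, 14)
  hex 3: (-8, -6, 14)
  hex 4: (-7, -6, 13)
  hex 5: (-6, -6, 12)
  hex 6: (-5, -6, 11)
  hex 7: (-5, -5, 10)
  hex 8: (-5, -4, 9)
  hex 9: (-5, -3, 8)
  hex 10: (-6, -2, 8)
  hex 11: (-7, -1, 8)
  hex 12: (-8, 0, 8)
  hex 13: (-9, 0, 9)
  hex 14: (-10, 0, 10)
  hex 15: (-11, 0, 11)
  hex 16: (-11, -1, 12)
  hex 17: (-11, -2, 13)
Sorted: 18 hexes.

Answer: -11 -3 14
-11 -2 13
-11 -1 12
-11 0 11
-10 -4 14
-10 0 10
-9 -5 14
-9 0 9
-8 -6 14
-8 0 8
-7 -6 13
-7 -1 8
-6 -6 12
-6 -2 8
-5 -6 11
-5 -5 10
-5 -4 9
-5 -3 8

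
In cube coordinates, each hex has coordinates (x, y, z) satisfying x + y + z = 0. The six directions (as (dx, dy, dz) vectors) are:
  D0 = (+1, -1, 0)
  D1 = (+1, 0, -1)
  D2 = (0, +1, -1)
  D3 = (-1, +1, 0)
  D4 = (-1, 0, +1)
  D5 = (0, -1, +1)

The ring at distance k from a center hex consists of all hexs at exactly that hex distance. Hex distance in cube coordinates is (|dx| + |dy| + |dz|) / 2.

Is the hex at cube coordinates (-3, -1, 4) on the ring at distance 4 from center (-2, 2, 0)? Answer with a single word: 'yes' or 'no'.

Answer: yes

Derivation:
|px - cx| = |-3 - (-2)| = 1
|py - cy| = |-1 - 2| = 3
|pz - cz| = |4 - 0| = 4
distance = (1+3+4)/2 = 8/2 = 4
radius = 4; distance == radius -> yes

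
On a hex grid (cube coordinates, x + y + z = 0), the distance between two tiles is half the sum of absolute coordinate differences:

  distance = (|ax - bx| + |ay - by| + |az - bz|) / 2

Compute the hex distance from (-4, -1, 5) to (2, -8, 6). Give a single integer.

Answer: 7

Derivation:
|ax - bx| = |-4 - 2| = 6
|ay - by| = |-1 - (-8)| = 7
|az - bz| = |5 - 6| = 1
distance = (6 + 7 + 1) / 2 = 14 / 2 = 7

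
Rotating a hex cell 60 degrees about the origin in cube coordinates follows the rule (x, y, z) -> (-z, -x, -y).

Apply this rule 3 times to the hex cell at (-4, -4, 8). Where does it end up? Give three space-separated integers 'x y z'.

Start: (-4, -4, 8)
Step 1: (-4, -4, 8) -> (-(8), -(-4), -(-4)) = (-8, 4, 4)
Step 2: (-8, 4, 4) -> (-(4), -(-8), -(4)) = (-4, 8, -4)
Step 3: (-4, 8, -4) -> (-(-4), -(-4), -(8)) = (4, 4, -8)

Answer: 4 4 -8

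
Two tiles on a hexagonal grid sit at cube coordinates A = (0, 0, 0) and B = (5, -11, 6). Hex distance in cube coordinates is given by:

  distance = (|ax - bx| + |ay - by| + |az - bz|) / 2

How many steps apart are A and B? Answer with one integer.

|ax - bx| = |0 - 5| = 5
|ay - by| = |0 - (-11)| = 11
|az - bz| = |0 - 6| = 6
distance = (5 + 11 + 6) / 2 = 22 / 2 = 11

Answer: 11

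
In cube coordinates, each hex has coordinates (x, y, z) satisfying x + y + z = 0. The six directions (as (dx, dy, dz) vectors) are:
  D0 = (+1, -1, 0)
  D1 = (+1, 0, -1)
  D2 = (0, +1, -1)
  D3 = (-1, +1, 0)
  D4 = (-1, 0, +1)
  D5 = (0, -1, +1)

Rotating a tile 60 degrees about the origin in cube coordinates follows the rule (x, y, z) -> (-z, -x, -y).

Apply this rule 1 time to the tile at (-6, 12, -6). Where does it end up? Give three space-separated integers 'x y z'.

Answer: 6 6 -12

Derivation:
Start: (-6, 12, -6)
Step 1: (-6, 12, -6) -> (-(-6), -(-6), -(12)) = (6, 6, -12)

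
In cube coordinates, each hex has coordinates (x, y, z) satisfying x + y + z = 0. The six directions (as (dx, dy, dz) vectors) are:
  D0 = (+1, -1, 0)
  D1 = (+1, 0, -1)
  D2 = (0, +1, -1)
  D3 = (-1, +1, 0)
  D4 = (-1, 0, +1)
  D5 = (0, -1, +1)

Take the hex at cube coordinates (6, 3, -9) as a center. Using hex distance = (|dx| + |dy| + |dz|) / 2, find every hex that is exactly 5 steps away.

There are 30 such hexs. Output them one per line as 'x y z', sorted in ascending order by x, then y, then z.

Answer: 1 3 -4
1 4 -5
1 5 -6
1 6 -7
1 7 -8
1 8 -9
2 2 -4
2 8 -10
3 1 -4
3 8 -11
4 0 -4
4 8 -12
5 -1 -4
5 8 -13
6 -2 -4
6 8 -14
7 -2 -5
7 7 -14
8 -2 -6
8 6 -14
9 -2 -7
9 5 -14
10 -2 -8
10 4 -14
11 -2 -9
11 -1 -10
11 0 -11
11 1 -12
11 2 -13
11 3 -14

Derivation:
Walk ring at distance 5 from (6, 3, -9):
Start at center + D4*5 = (1, 3, -4)
  hex 0: (1, 3, -4)
  hex 1: (2, 2, -4)
  hex 2: (3, 1, -4)
  hex 3: (4, 0, -4)
  hex 4: (5, -1, -4)
  hex 5: (6, -2, -4)
  hex 6: (7, -2, -5)
  hex 7: (8, -2, -6)
  hex 8: (9, -2, -7)
  hex 9: (10, -2, -8)
  hex 10: (11, -2, -9)
  hex 11: (11, -1, -10)
  hex 12: (11, 0, -11)
  hex 13: (11, 1, -12)
  hex 14: (11, 2, -13)
  hex 15: (11, 3, -14)
  hex 16: (10, 4, -14)
  hex 17: (9, 5, -14)
  hex 18: (8, 6, -14)
  hex 19: (7, 7, -14)
  hex 20: (6, 8, -14)
  hex 21: (5, 8, -13)
  hex 22: (4, 8, -12)
  hex 23: (3, 8, -11)
  hex 24: (2, 8, -10)
  hex 25: (1, 8, -9)
  hex 26: (1, 7, -8)
  hex 27: (1, 6, -7)
  hex 28: (1, 5, -6)
  hex 29: (1, 4, -5)
Sorted: 30 hexes.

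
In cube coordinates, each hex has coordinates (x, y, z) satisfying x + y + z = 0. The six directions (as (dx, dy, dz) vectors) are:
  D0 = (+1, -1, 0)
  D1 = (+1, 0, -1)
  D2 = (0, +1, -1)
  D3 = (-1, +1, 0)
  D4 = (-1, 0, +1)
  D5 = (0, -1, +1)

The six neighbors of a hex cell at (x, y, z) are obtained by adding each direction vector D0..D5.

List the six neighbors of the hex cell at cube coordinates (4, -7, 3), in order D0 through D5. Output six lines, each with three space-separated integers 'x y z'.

Center: (4, -7, 3). Add each direction:
  D0: (4, -7, 3) + (1, -1, 0) = (5, -8, 3)
  D1: (4, -7, 3) + (1, 0, -1) = (5, -7, 2)
  D2: (4, -7, 3) + (0, 1, -1) = (4, -6, 2)
  D3: (4, -7, 3) + (-1, 1, 0) = (3, -6, 3)
  D4: (4, -7, 3) + (-1, 0, 1) = (3, -7, 4)
  D5: (4, -7, 3) + (0, -1, 1) = (4, -8, 4)

Answer: 5 -8 3
5 -7 2
4 -6 2
3 -6 3
3 -7 4
4 -8 4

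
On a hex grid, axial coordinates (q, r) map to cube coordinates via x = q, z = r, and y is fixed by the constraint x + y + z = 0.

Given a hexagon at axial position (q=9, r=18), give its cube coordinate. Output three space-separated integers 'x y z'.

x = q = 9
z = r = 18
y = -x - z = -(9) - (18) = -27

Answer: 9 -27 18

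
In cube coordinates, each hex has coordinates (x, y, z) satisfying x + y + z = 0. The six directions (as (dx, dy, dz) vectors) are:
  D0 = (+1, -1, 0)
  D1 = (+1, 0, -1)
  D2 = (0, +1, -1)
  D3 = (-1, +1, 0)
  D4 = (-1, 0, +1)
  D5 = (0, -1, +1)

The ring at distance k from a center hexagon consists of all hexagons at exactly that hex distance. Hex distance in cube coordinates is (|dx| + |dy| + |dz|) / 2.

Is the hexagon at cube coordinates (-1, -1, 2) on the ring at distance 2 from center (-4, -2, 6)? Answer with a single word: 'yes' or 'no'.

Answer: no

Derivation:
|px - cx| = |-1 - (-4)| = 3
|py - cy| = |-1 - (-2)| = 1
|pz - cz| = |2 - 6| = 4
distance = (3+1+4)/2 = 8/2 = 4
radius = 2; distance != radius -> no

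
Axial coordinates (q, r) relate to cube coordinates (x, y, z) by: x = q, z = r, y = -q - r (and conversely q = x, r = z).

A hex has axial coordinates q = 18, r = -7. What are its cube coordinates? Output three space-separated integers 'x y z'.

x = q = 18
z = r = -7
y = -x - z = -(18) - (-7) = -11

Answer: 18 -11 -7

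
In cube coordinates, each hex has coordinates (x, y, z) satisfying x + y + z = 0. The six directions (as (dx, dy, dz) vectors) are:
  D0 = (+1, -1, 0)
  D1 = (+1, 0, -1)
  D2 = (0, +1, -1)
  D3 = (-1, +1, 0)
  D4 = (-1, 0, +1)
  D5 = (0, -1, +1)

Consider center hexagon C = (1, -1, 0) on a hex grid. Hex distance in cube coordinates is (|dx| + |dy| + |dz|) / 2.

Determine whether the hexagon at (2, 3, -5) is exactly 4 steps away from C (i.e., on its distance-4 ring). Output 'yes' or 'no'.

|px - cx| = |2 - 1| = 1
|py - cy| = |3 - (-1)| = 4
|pz - cz| = |-5 - 0| = 5
distance = (1+4+5)/2 = 10/2 = 5
radius = 4; distance != radius -> no

Answer: no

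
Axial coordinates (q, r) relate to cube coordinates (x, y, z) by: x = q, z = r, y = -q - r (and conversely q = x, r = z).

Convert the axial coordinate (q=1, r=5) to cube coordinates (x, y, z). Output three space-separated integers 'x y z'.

Answer: 1 -6 5

Derivation:
x = q = 1
z = r = 5
y = -x - z = -(1) - (5) = -6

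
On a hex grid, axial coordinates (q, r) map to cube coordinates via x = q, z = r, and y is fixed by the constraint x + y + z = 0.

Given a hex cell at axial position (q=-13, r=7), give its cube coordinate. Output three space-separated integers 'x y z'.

Answer: -13 6 7

Derivation:
x = q = -13
z = r = 7
y = -x - z = -(-13) - (7) = 6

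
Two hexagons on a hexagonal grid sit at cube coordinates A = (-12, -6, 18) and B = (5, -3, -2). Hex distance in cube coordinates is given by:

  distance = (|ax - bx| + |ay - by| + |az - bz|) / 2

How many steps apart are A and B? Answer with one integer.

Answer: 20

Derivation:
|ax - bx| = |-12 - 5| = 17
|ay - by| = |-6 - (-3)| = 3
|az - bz| = |18 - (-2)| = 20
distance = (17 + 3 + 20) / 2 = 40 / 2 = 20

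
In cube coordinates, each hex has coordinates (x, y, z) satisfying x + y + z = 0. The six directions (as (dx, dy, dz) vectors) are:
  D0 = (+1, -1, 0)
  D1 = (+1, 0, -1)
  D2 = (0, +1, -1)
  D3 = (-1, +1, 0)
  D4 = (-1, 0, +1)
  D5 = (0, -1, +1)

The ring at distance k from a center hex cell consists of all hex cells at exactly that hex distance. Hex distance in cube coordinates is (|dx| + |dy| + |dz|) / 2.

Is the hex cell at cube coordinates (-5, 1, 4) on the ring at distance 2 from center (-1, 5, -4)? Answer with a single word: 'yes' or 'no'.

|px - cx| = |-5 - (-1)| = 4
|py - cy| = |1 - 5| = 4
|pz - cz| = |4 - (-4)| = 8
distance = (4+4+8)/2 = 16/2 = 8
radius = 2; distance != radius -> no

Answer: no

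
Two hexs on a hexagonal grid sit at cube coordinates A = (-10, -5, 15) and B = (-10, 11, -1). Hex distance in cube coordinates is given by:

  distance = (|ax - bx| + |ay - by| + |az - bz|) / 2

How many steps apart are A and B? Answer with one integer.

|ax - bx| = |-10 - (-10)| = 0
|ay - by| = |-5 - 11| = 16
|az - bz| = |15 - (-1)| = 16
distance = (0 + 16 + 16) / 2 = 32 / 2 = 16

Answer: 16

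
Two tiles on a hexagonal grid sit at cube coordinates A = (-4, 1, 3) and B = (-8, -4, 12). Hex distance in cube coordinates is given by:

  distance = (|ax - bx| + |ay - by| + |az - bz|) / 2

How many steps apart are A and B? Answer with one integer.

|ax - bx| = |-4 - (-8)| = 4
|ay - by| = |1 - (-4)| = 5
|az - bz| = |3 - 12| = 9
distance = (4 + 5 + 9) / 2 = 18 / 2 = 9

Answer: 9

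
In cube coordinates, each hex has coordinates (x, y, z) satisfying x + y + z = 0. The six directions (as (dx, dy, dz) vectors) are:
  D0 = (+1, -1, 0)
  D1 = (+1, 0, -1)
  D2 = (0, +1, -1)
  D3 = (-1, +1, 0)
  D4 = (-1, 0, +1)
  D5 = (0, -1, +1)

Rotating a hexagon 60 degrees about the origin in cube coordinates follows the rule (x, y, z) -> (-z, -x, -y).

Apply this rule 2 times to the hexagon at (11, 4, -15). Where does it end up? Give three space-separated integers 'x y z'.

Start: (11, 4, -15)
Step 1: (11, 4, -15) -> (-(-15), -(11), -(4)) = (15, -11, -4)
Step 2: (15, -11, -4) -> (-(-4), -(15), -(-11)) = (4, -15, 11)

Answer: 4 -15 11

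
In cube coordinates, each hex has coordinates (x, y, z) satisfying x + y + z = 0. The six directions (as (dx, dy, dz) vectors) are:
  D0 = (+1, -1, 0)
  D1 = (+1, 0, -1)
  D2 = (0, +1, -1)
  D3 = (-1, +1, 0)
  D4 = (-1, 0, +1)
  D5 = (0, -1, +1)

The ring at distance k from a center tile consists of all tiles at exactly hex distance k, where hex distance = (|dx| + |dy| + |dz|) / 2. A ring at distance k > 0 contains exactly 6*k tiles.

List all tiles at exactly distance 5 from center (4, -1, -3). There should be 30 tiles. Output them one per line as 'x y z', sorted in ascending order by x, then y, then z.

Answer: -1 -1 2
-1 0 1
-1 1 0
-1 2 -1
-1 3 -2
-1 4 -3
0 -2 2
0 4 -4
1 -3 2
1 4 -5
2 -4 2
2 4 -6
3 -5 2
3 4 -7
4 -6 2
4 4 -8
5 -6 1
5 3 -8
6 -6 0
6 2 -8
7 -6 -1
7 1 -8
8 -6 -2
8 0 -8
9 -6 -3
9 -5 -4
9 -4 -5
9 -3 -6
9 -2 -7
9 -1 -8

Derivation:
Walk ring at distance 5 from (4, -1, -3):
Start at center + D4*5 = (-1, -1, 2)
  hex 0: (-1, -1, 2)
  hex 1: (0, -2, 2)
  hex 2: (1, -3, 2)
  hex 3: (2, -4, 2)
  hex 4: (3, -5, 2)
  hex 5: (4, -6, 2)
  hex 6: (5, -6, 1)
  hex 7: (6, -6, 0)
  hex 8: (7, -6, -1)
  hex 9: (8, -6, -2)
  hex 10: (9, -6, -3)
  hex 11: (9, -5, -4)
  hex 12: (9, -4, -5)
  hex 13: (9, -3, -6)
  hex 14: (9, -2, -7)
  hex 15: (9, -1, -8)
  hex 16: (8, 0, -8)
  hex 17: (7, 1, -8)
  hex 18: (6, 2, -8)
  hex 19: (5, 3, -8)
  hex 20: (4, 4, -8)
  hex 21: (3, 4, -7)
  hex 22: (2, 4, -6)
  hex 23: (1, 4, -5)
  hex 24: (0, 4, -4)
  hex 25: (-1, 4, -3)
  hex 26: (-1, 3, -2)
  hex 27: (-1, 2, -1)
  hex 28: (-1, 1, 0)
  hex 29: (-1, 0, 1)
Sorted: 30 hexes.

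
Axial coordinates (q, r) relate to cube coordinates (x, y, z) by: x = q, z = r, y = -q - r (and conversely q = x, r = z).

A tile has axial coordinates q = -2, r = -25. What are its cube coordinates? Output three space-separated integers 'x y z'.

x = q = -2
z = r = -25
y = -x - z = -(-2) - (-25) = 27

Answer: -2 27 -25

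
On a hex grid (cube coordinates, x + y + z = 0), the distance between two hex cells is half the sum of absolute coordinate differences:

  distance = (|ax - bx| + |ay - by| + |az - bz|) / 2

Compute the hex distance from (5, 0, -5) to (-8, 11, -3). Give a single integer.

|ax - bx| = |5 - (-8)| = 13
|ay - by| = |0 - 11| = 11
|az - bz| = |-5 - (-3)| = 2
distance = (13 + 11 + 2) / 2 = 26 / 2 = 13

Answer: 13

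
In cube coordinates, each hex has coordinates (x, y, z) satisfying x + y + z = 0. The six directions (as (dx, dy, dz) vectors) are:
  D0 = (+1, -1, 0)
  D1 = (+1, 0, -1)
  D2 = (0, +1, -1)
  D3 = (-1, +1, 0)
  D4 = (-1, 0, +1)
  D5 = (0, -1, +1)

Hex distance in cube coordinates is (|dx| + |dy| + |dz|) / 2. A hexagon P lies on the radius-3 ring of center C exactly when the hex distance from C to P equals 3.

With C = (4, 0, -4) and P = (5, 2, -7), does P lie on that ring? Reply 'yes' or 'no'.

Answer: yes

Derivation:
|px - cx| = |5 - 4| = 1
|py - cy| = |2 - 0| = 2
|pz - cz| = |-7 - (-4)| = 3
distance = (1+2+3)/2 = 6/2 = 3
radius = 3; distance == radius -> yes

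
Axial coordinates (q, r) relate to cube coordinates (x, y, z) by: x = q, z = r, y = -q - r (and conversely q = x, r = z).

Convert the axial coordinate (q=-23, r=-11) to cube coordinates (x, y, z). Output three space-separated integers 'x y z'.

Answer: -23 34 -11

Derivation:
x = q = -23
z = r = -11
y = -x - z = -(-23) - (-11) = 34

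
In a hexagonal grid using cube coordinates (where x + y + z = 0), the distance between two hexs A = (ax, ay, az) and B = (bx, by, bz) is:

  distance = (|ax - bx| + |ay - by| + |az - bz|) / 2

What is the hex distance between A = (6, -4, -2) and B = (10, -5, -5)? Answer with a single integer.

Answer: 4

Derivation:
|ax - bx| = |6 - 10| = 4
|ay - by| = |-4 - (-5)| = 1
|az - bz| = |-2 - (-5)| = 3
distance = (4 + 1 + 3) / 2 = 8 / 2 = 4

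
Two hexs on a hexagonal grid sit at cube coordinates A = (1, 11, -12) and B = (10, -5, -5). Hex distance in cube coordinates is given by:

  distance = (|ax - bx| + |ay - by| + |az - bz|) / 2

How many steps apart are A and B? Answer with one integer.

|ax - bx| = |1 - 10| = 9
|ay - by| = |11 - (-5)| = 16
|az - bz| = |-12 - (-5)| = 7
distance = (9 + 16 + 7) / 2 = 32 / 2 = 16

Answer: 16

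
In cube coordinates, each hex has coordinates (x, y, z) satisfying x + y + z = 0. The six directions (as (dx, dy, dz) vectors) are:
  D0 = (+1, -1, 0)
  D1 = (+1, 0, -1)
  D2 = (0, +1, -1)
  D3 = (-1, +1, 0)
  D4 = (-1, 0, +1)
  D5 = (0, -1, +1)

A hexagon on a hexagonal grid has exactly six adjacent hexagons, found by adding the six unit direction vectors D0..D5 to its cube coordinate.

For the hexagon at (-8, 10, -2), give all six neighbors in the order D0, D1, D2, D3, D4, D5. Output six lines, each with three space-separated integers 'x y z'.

Center: (-8, 10, -2). Add each direction:
  D0: (-8, 10, -2) + (1, -1, 0) = (-7, 9, -2)
  D1: (-8, 10, -2) + (1, 0, -1) = (-7, 10, -3)
  D2: (-8, 10, -2) + (0, 1, -1) = (-8, 11, -3)
  D3: (-8, 10, -2) + (-1, 1, 0) = (-9, 11, -2)
  D4: (-8, 10, -2) + (-1, 0, 1) = (-9, 10, -1)
  D5: (-8, 10, -2) + (0, -1, 1) = (-8, 9, -1)

Answer: -7 9 -2
-7 10 -3
-8 11 -3
-9 11 -2
-9 10 -1
-8 9 -1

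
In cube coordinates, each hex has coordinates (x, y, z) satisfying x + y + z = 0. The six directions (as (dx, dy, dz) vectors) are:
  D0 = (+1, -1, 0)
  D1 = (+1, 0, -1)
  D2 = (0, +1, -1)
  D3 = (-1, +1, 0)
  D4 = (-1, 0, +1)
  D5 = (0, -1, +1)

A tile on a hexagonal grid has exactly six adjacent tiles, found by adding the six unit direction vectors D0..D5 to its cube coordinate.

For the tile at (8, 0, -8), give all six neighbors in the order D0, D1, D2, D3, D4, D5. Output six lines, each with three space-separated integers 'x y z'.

Center: (8, 0, -8). Add each direction:
  D0: (8, 0, -8) + (1, -1, 0) = (9, -1, -8)
  D1: (8, 0, -8) + (1, 0, -1) = (9, 0, -9)
  D2: (8, 0, -8) + (0, 1, -1) = (8, 1, -9)
  D3: (8, 0, -8) + (-1, 1, 0) = (7, 1, -8)
  D4: (8, 0, -8) + (-1, 0, 1) = (7, 0, -7)
  D5: (8, 0, -8) + (0, -1, 1) = (8, -1, -7)

Answer: 9 -1 -8
9 0 -9
8 1 -9
7 1 -8
7 0 -7
8 -1 -7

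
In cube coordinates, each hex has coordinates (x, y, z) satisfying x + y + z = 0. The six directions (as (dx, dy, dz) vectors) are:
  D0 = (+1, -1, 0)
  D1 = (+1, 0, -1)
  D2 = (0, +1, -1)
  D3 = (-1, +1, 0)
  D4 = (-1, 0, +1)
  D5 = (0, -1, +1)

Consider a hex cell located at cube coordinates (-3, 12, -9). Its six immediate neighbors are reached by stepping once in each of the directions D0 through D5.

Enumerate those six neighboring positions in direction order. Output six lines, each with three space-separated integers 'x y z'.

Answer: -2 11 -9
-2 12 -10
-3 13 -10
-4 13 -9
-4 12 -8
-3 11 -8

Derivation:
Center: (-3, 12, -9). Add each direction:
  D0: (-3, 12, -9) + (1, -1, 0) = (-2, 11, -9)
  D1: (-3, 12, -9) + (1, 0, -1) = (-2, 12, -10)
  D2: (-3, 12, -9) + (0, 1, -1) = (-3, 13, -10)
  D3: (-3, 12, -9) + (-1, 1, 0) = (-4, 13, -9)
  D4: (-3, 12, -9) + (-1, 0, 1) = (-4, 12, -8)
  D5: (-3, 12, -9) + (0, -1, 1) = (-3, 11, -8)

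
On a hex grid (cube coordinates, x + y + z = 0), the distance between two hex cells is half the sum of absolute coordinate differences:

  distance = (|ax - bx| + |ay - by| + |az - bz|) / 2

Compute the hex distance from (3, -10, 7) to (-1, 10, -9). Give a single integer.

|ax - bx| = |3 - (-1)| = 4
|ay - by| = |-10 - 10| = 20
|az - bz| = |7 - (-9)| = 16
distance = (4 + 20 + 16) / 2 = 40 / 2 = 20

Answer: 20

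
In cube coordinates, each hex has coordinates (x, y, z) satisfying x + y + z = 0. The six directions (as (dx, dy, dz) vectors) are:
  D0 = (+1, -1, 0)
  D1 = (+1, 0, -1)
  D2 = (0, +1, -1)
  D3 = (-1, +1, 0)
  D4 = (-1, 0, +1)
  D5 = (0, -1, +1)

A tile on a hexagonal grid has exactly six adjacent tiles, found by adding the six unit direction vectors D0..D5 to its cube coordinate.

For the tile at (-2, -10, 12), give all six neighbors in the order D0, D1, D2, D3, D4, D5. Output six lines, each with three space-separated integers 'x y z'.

Center: (-2, -10, 12). Add each direction:
  D0: (-2, -10, 12) + (1, -1, 0) = (-1, -11, 12)
  D1: (-2, -10, 12) + (1, 0, -1) = (-1, -10, 11)
  D2: (-2, -10, 12) + (0, 1, -1) = (-2, -9, 11)
  D3: (-2, -10, 12) + (-1, 1, 0) = (-3, -9, 12)
  D4: (-2, -10, 12) + (-1, 0, 1) = (-3, -10, 13)
  D5: (-2, -10, 12) + (0, -1, 1) = (-2, -11, 13)

Answer: -1 -11 12
-1 -10 11
-2 -9 11
-3 -9 12
-3 -10 13
-2 -11 13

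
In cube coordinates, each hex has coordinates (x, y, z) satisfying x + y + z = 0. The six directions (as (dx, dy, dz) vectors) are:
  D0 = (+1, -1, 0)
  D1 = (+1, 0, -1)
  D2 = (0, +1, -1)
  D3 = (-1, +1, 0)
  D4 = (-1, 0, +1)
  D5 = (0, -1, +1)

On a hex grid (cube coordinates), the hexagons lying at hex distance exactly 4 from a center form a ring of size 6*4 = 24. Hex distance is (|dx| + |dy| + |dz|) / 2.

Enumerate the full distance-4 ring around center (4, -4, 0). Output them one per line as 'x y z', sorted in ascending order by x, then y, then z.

Answer: 0 -4 4
0 -3 3
0 -2 2
0 -1 1
0 0 0
1 -5 4
1 0 -1
2 -6 4
2 0 -2
3 -7 4
3 0 -3
4 -8 4
4 0 -4
5 -8 3
5 -1 -4
6 -8 2
6 -2 -4
7 -8 1
7 -3 -4
8 -8 0
8 -7 -1
8 -6 -2
8 -5 -3
8 -4 -4

Derivation:
Walk ring at distance 4 from (4, -4, 0):
Start at center + D4*4 = (0, -4, 4)
  hex 0: (0, -4, 4)
  hex 1: (1, -5, 4)
  hex 2: (2, -6, 4)
  hex 3: (3, -7, 4)
  hex 4: (4, -8, 4)
  hex 5: (5, -8, 3)
  hex 6: (6, -8, 2)
  hex 7: (7, -8, 1)
  hex 8: (8, -8, 0)
  hex 9: (8, -7, -1)
  hex 10: (8, -6, -2)
  hex 11: (8, -5, -3)
  hex 12: (8, -4, -4)
  hex 13: (7, -3, -4)
  hex 14: (6, -2, -4)
  hex 15: (5, -1, -4)
  hex 16: (4, 0, -4)
  hex 17: (3, 0, -3)
  hex 18: (2, 0, -2)
  hex 19: (1, 0, -1)
  hex 20: (0, 0, 0)
  hex 21: (0, -1, 1)
  hex 22: (0, -2, 2)
  hex 23: (0, -3, 3)
Sorted: 24 hexes.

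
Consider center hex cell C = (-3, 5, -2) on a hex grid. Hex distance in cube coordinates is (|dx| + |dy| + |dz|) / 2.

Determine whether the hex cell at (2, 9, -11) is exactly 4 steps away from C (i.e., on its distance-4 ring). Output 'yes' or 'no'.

|px - cx| = |2 - (-3)| = 5
|py - cy| = |9 - 5| = 4
|pz - cz| = |-11 - (-2)| = 9
distance = (5+4+9)/2 = 18/2 = 9
radius = 4; distance != radius -> no

Answer: no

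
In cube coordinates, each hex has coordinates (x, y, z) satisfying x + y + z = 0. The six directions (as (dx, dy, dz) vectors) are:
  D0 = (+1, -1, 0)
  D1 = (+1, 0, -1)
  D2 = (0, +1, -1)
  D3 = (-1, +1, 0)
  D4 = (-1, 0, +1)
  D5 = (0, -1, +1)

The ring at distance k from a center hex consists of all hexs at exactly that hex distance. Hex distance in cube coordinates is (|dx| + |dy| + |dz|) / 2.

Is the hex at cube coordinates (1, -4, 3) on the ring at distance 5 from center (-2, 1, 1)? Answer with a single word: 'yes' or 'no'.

Answer: yes

Derivation:
|px - cx| = |1 - (-2)| = 3
|py - cy| = |-4 - 1| = 5
|pz - cz| = |3 - 1| = 2
distance = (3+5+2)/2 = 10/2 = 5
radius = 5; distance == radius -> yes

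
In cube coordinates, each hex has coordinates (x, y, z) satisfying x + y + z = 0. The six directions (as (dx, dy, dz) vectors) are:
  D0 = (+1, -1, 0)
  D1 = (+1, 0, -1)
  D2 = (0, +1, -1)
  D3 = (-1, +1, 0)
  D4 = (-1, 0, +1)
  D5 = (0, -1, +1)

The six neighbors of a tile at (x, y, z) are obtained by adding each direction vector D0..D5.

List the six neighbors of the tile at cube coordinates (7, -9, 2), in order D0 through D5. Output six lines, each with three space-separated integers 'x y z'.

Center: (7, -9, 2). Add each direction:
  D0: (7, -9, 2) + (1, -1, 0) = (8, -10, 2)
  D1: (7, -9, 2) + (1, 0, -1) = (8, -9, 1)
  D2: (7, -9, 2) + (0, 1, -1) = (7, -8, 1)
  D3: (7, -9, 2) + (-1, 1, 0) = (6, -8, 2)
  D4: (7, -9, 2) + (-1, 0, 1) = (6, -9, 3)
  D5: (7, -9, 2) + (0, -1, 1) = (7, -10, 3)

Answer: 8 -10 2
8 -9 1
7 -8 1
6 -8 2
6 -9 3
7 -10 3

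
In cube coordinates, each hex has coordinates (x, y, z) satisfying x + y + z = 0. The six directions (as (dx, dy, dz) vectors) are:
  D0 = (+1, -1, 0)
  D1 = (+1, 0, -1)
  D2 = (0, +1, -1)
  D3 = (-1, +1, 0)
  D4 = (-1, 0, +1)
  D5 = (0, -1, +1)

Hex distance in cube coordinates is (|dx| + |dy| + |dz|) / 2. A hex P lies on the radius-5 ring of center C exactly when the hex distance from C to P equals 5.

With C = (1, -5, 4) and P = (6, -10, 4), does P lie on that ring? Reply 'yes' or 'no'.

|px - cx| = |6 - 1| = 5
|py - cy| = |-10 - (-5)| = 5
|pz - cz| = |4 - 4| = 0
distance = (5+5+0)/2 = 10/2 = 5
radius = 5; distance == radius -> yes

Answer: yes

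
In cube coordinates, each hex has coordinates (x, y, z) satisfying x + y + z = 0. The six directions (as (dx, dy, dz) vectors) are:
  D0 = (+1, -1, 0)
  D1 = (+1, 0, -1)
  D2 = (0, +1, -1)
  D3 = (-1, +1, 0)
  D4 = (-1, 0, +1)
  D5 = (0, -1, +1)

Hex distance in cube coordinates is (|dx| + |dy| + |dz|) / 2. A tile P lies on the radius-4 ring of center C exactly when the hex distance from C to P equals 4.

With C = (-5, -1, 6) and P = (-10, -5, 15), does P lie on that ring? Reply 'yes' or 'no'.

Answer: no

Derivation:
|px - cx| = |-10 - (-5)| = 5
|py - cy| = |-5 - (-1)| = 4
|pz - cz| = |15 - 6| = 9
distance = (5+4+9)/2 = 18/2 = 9
radius = 4; distance != radius -> no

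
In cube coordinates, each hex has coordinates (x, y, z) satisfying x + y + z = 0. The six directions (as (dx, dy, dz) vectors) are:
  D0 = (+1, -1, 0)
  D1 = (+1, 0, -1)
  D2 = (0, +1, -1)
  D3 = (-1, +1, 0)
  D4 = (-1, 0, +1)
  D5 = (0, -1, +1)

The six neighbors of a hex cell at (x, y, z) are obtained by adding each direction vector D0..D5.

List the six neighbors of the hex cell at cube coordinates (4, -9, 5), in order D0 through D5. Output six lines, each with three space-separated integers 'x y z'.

Answer: 5 -10 5
5 -9 4
4 -8 4
3 -8 5
3 -9 6
4 -10 6

Derivation:
Center: (4, -9, 5). Add each direction:
  D0: (4, -9, 5) + (1, -1, 0) = (5, -10, 5)
  D1: (4, -9, 5) + (1, 0, -1) = (5, -9, 4)
  D2: (4, -9, 5) + (0, 1, -1) = (4, -8, 4)
  D3: (4, -9, 5) + (-1, 1, 0) = (3, -8, 5)
  D4: (4, -9, 5) + (-1, 0, 1) = (3, -9, 6)
  D5: (4, -9, 5) + (0, -1, 1) = (4, -10, 6)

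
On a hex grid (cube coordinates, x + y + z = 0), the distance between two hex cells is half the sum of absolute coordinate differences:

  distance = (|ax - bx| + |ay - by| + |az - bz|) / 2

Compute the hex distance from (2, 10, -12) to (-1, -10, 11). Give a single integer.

|ax - bx| = |2 - (-1)| = 3
|ay - by| = |10 - (-10)| = 20
|az - bz| = |-12 - 11| = 23
distance = (3 + 20 + 23) / 2 = 46 / 2 = 23

Answer: 23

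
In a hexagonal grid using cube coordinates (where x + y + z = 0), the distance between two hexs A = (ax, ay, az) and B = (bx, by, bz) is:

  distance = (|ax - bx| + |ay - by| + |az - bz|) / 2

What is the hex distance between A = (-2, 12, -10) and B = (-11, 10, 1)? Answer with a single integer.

|ax - bx| = |-2 - (-11)| = 9
|ay - by| = |12 - 10| = 2
|az - bz| = |-10 - 1| = 11
distance = (9 + 2 + 11) / 2 = 22 / 2 = 11

Answer: 11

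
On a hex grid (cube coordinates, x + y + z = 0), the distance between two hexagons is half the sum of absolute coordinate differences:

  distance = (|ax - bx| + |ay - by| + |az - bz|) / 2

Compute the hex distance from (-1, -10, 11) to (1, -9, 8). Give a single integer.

|ax - bx| = |-1 - 1| = 2
|ay - by| = |-10 - (-9)| = 1
|az - bz| = |11 - 8| = 3
distance = (2 + 1 + 3) / 2 = 6 / 2 = 3

Answer: 3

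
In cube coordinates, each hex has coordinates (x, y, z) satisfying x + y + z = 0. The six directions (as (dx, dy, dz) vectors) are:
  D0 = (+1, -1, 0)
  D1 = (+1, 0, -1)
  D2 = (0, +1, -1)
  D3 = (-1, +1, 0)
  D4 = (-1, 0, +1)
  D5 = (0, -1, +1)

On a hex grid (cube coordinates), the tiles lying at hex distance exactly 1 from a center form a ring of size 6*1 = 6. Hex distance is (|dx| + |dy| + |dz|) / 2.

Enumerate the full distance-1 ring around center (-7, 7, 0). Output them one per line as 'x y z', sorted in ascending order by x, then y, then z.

Walk ring at distance 1 from (-7, 7, 0):
Start at center + D4*1 = (-8, 7, 1)
  hex 0: (-8, 7, 1)
  hex 1: (-7, 6, 1)
  hex 2: (-6, 6, 0)
  hex 3: (-6, 7, -1)
  hex 4: (-7, 8, -1)
  hex 5: (-8, 8, 0)
Sorted: 6 hexes.

Answer: -8 7 1
-8 8 0
-7 6 1
-7 8 -1
-6 6 0
-6 7 -1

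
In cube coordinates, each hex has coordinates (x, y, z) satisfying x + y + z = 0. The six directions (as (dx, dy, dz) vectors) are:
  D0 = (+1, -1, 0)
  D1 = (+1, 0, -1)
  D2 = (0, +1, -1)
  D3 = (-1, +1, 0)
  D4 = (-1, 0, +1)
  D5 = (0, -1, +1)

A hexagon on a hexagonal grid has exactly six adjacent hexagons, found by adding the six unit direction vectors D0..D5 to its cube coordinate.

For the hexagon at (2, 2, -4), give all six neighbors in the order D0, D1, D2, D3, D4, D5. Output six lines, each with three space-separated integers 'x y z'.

Answer: 3 1 -4
3 2 -5
2 3 -5
1 3 -4
1 2 -3
2 1 -3

Derivation:
Center: (2, 2, -4). Add each direction:
  D0: (2, 2, -4) + (1, -1, 0) = (3, 1, -4)
  D1: (2, 2, -4) + (1, 0, -1) = (3, 2, -5)
  D2: (2, 2, -4) + (0, 1, -1) = (2, 3, -5)
  D3: (2, 2, -4) + (-1, 1, 0) = (1, 3, -4)
  D4: (2, 2, -4) + (-1, 0, 1) = (1, 2, -3)
  D5: (2, 2, -4) + (0, -1, 1) = (2, 1, -3)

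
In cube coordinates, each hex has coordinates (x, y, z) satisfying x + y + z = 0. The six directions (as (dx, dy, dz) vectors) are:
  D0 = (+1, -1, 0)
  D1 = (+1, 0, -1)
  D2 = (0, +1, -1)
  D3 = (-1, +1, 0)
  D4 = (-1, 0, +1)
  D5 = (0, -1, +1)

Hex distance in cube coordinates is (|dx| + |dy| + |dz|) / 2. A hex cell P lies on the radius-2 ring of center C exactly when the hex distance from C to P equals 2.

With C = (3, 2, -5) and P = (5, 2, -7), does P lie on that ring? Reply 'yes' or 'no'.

Answer: yes

Derivation:
|px - cx| = |5 - 3| = 2
|py - cy| = |2 - 2| = 0
|pz - cz| = |-7 - (-5)| = 2
distance = (2+0+2)/2 = 4/2 = 2
radius = 2; distance == radius -> yes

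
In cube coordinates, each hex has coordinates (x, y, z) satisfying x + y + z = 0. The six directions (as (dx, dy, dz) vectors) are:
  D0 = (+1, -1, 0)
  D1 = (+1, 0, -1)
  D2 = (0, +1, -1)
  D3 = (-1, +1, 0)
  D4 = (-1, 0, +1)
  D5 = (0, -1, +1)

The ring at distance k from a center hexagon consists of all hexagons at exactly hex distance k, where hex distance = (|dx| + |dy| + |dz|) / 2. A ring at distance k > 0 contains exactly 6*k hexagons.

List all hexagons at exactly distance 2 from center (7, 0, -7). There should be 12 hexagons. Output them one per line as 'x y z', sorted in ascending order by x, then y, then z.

Answer: 5 0 -5
5 1 -6
5 2 -7
6 -1 -5
6 2 -8
7 -2 -5
7 2 -9
8 -2 -6
8 1 -9
9 -2 -7
9 -1 -8
9 0 -9

Derivation:
Walk ring at distance 2 from (7, 0, -7):
Start at center + D4*2 = (5, 0, -5)
  hex 0: (5, 0, -5)
  hex 1: (6, -1, -5)
  hex 2: (7, -2, -5)
  hex 3: (8, -2, -6)
  hex 4: (9, -2, -7)
  hex 5: (9, -1, -8)
  hex 6: (9, 0, -9)
  hex 7: (8, 1, -9)
  hex 8: (7, 2, -9)
  hex 9: (6, 2, -8)
  hex 10: (5, 2, -7)
  hex 11: (5, 1, -6)
Sorted: 12 hexes.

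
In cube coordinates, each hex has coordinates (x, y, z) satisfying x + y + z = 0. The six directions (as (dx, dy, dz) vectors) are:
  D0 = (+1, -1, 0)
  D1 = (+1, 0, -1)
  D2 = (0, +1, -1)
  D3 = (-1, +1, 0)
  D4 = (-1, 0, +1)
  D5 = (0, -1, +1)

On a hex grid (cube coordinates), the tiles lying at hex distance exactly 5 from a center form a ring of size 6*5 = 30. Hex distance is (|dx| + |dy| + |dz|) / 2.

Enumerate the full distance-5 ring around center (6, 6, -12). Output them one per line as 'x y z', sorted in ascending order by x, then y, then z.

Answer: 1 6 -7
1 7 -8
1 8 -9
1 9 -10
1 10 -11
1 11 -12
2 5 -7
2 11 -13
3 4 -7
3 11 -14
4 3 -7
4 11 -15
5 2 -7
5 11 -16
6 1 -7
6 11 -17
7 1 -8
7 10 -17
8 1 -9
8 9 -17
9 1 -10
9 8 -17
10 1 -11
10 7 -17
11 1 -12
11 2 -13
11 3 -14
11 4 -15
11 5 -16
11 6 -17

Derivation:
Walk ring at distance 5 from (6, 6, -12):
Start at center + D4*5 = (1, 6, -7)
  hex 0: (1, 6, -7)
  hex 1: (2, 5, -7)
  hex 2: (3, 4, -7)
  hex 3: (4, 3, -7)
  hex 4: (5, 2, -7)
  hex 5: (6, 1, -7)
  hex 6: (7, 1, -8)
  hex 7: (8, 1, -9)
  hex 8: (9, 1, -10)
  hex 9: (10, 1, -11)
  hex 10: (11, 1, -12)
  hex 11: (11, 2, -13)
  hex 12: (11, 3, -14)
  hex 13: (11, 4, -15)
  hex 14: (11, 5, -16)
  hex 15: (11, 6, -17)
  hex 16: (10, 7, -17)
  hex 17: (9, 8, -17)
  hex 18: (8, 9, -17)
  hex 19: (7, 10, -17)
  hex 20: (6, 11, -17)
  hex 21: (5, 11, -16)
  hex 22: (4, 11, -15)
  hex 23: (3, 11, -14)
  hex 24: (2, 11, -13)
  hex 25: (1, 11, -12)
  hex 26: (1, 10, -11)
  hex 27: (1, 9, -10)
  hex 28: (1, 8, -9)
  hex 29: (1, 7, -8)
Sorted: 30 hexes.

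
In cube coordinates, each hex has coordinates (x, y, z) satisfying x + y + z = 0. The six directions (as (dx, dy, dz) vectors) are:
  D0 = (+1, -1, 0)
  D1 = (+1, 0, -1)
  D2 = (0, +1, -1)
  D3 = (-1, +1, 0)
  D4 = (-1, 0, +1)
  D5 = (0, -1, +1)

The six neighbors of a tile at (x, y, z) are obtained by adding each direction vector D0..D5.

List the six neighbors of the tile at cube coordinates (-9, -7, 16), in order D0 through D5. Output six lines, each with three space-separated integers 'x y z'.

Center: (-9, -7, 16). Add each direction:
  D0: (-9, -7, 16) + (1, -1, 0) = (-8, -8, 16)
  D1: (-9, -7, 16) + (1, 0, -1) = (-8, -7, 15)
  D2: (-9, -7, 16) + (0, 1, -1) = (-9, -6, 15)
  D3: (-9, -7, 16) + (-1, 1, 0) = (-10, -6, 16)
  D4: (-9, -7, 16) + (-1, 0, 1) = (-10, -7, 17)
  D5: (-9, -7, 16) + (0, -1, 1) = (-9, -8, 17)

Answer: -8 -8 16
-8 -7 15
-9 -6 15
-10 -6 16
-10 -7 17
-9 -8 17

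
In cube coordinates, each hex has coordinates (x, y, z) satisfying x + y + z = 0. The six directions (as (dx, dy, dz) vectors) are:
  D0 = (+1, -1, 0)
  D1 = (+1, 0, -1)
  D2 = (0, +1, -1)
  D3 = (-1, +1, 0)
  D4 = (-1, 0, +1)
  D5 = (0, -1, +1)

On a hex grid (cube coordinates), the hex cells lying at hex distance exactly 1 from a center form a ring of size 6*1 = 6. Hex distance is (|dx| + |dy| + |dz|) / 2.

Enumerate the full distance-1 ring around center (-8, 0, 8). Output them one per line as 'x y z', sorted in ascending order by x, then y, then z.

Answer: -9 0 9
-9 1 8
-8 -1 9
-8 1 7
-7 -1 8
-7 0 7

Derivation:
Walk ring at distance 1 from (-8, 0, 8):
Start at center + D4*1 = (-9, 0, 9)
  hex 0: (-9, 0, 9)
  hex 1: (-8, -1, 9)
  hex 2: (-7, -1, 8)
  hex 3: (-7, 0, 7)
  hex 4: (-8, 1, 7)
  hex 5: (-9, 1, 8)
Sorted: 6 hexes.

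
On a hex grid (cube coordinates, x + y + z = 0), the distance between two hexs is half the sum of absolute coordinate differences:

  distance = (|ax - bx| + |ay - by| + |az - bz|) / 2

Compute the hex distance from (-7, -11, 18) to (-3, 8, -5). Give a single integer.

|ax - bx| = |-7 - (-3)| = 4
|ay - by| = |-11 - 8| = 19
|az - bz| = |18 - (-5)| = 23
distance = (4 + 19 + 23) / 2 = 46 / 2 = 23

Answer: 23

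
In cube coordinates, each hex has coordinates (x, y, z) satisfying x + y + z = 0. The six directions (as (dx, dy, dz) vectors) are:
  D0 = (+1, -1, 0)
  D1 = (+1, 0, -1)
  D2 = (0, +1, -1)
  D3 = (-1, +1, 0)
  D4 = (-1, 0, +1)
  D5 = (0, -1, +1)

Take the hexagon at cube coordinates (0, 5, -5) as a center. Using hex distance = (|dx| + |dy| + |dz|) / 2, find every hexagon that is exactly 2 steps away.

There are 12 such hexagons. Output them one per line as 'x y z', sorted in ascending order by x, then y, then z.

Answer: -2 5 -3
-2 6 -4
-2 7 -5
-1 4 -3
-1 7 -6
0 3 -3
0 7 -7
1 3 -4
1 6 -7
2 3 -5
2 4 -6
2 5 -7

Derivation:
Walk ring at distance 2 from (0, 5, -5):
Start at center + D4*2 = (-2, 5, -3)
  hex 0: (-2, 5, -3)
  hex 1: (-1, 4, -3)
  hex 2: (0, 3, -3)
  hex 3: (1, 3, -4)
  hex 4: (2, 3, -5)
  hex 5: (2, 4, -6)
  hex 6: (2, 5, -7)
  hex 7: (1, 6, -7)
  hex 8: (0, 7, -7)
  hex 9: (-1, 7, -6)
  hex 10: (-2, 7, -5)
  hex 11: (-2, 6, -4)
Sorted: 12 hexes.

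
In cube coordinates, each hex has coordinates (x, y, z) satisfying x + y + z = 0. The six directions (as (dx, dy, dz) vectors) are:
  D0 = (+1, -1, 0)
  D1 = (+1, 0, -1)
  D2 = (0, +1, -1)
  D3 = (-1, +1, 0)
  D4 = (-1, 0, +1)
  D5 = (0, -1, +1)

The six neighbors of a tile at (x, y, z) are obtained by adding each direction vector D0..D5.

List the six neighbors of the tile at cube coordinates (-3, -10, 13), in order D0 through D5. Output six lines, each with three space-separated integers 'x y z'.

Answer: -2 -11 13
-2 -10 12
-3 -9 12
-4 -9 13
-4 -10 14
-3 -11 14

Derivation:
Center: (-3, -10, 13). Add each direction:
  D0: (-3, -10, 13) + (1, -1, 0) = (-2, -11, 13)
  D1: (-3, -10, 13) + (1, 0, -1) = (-2, -10, 12)
  D2: (-3, -10, 13) + (0, 1, -1) = (-3, -9, 12)
  D3: (-3, -10, 13) + (-1, 1, 0) = (-4, -9, 13)
  D4: (-3, -10, 13) + (-1, 0, 1) = (-4, -10, 14)
  D5: (-3, -10, 13) + (0, -1, 1) = (-3, -11, 14)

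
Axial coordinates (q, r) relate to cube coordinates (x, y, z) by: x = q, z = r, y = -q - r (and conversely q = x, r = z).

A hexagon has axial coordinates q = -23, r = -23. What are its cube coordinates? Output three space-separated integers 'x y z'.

Answer: -23 46 -23

Derivation:
x = q = -23
z = r = -23
y = -x - z = -(-23) - (-23) = 46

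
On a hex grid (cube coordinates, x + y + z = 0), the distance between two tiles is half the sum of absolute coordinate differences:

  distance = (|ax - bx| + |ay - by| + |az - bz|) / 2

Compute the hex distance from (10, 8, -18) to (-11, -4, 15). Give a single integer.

|ax - bx| = |10 - (-11)| = 21
|ay - by| = |8 - (-4)| = 12
|az - bz| = |-18 - 15| = 33
distance = (21 + 12 + 33) / 2 = 66 / 2 = 33

Answer: 33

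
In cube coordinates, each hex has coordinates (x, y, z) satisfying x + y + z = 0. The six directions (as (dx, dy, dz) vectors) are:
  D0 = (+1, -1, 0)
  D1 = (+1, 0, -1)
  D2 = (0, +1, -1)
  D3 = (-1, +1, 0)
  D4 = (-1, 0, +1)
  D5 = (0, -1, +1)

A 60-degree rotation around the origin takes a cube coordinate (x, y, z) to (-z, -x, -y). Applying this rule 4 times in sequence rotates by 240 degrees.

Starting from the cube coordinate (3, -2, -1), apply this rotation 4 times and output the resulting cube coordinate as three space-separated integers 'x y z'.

Answer: -1 3 -2

Derivation:
Start: (3, -2, -1)
Step 1: (3, -2, -1) -> (-(-1), -(3), -(-2)) = (1, -3, 2)
Step 2: (1, -3, 2) -> (-(2), -(1), -(-3)) = (-2, -1, 3)
Step 3: (-2, -1, 3) -> (-(3), -(-2), -(-1)) = (-3, 2, 1)
Step 4: (-3, 2, 1) -> (-(1), -(-3), -(2)) = (-1, 3, -2)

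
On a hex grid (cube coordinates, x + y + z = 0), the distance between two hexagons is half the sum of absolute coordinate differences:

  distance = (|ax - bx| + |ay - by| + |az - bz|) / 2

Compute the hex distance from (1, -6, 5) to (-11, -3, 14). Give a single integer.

Answer: 12

Derivation:
|ax - bx| = |1 - (-11)| = 12
|ay - by| = |-6 - (-3)| = 3
|az - bz| = |5 - 14| = 9
distance = (12 + 3 + 9) / 2 = 24 / 2 = 12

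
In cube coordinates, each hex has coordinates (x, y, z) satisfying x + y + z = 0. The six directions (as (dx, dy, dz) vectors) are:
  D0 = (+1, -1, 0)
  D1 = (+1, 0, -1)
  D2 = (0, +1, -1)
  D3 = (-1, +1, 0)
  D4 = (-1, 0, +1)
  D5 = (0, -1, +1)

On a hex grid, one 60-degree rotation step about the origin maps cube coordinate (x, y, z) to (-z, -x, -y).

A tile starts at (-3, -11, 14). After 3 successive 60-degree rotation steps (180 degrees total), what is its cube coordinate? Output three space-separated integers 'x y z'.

Answer: 3 11 -14

Derivation:
Start: (-3, -11, 14)
Step 1: (-3, -11, 14) -> (-(14), -(-3), -(-11)) = (-14, 3, 11)
Step 2: (-14, 3, 11) -> (-(11), -(-14), -(3)) = (-11, 14, -3)
Step 3: (-11, 14, -3) -> (-(-3), -(-11), -(14)) = (3, 11, -14)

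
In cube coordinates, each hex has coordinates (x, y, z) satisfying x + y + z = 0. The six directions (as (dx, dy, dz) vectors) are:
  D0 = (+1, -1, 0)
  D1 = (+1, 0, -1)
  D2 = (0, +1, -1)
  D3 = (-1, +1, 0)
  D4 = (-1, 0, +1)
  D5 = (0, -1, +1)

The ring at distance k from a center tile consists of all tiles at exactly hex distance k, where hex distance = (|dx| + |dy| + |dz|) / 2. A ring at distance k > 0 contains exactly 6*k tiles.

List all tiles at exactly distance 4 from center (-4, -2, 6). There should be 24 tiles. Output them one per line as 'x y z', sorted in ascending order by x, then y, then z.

Answer: -8 -2 10
-8 -1 9
-8 0 8
-8 1 7
-8 2 6
-7 -3 10
-7 2 5
-6 -4 10
-6 2 4
-5 -5 10
-5 2 3
-4 -6 10
-4 2 2
-3 -6 9
-3 1 2
-2 -6 8
-2 0 2
-1 -6 7
-1 -1 2
0 -6 6
0 -5 5
0 -4 4
0 -3 3
0 -2 2

Derivation:
Walk ring at distance 4 from (-4, -2, 6):
Start at center + D4*4 = (-8, -2, 10)
  hex 0: (-8, -2, 10)
  hex 1: (-7, -3, 10)
  hex 2: (-6, -4, 10)
  hex 3: (-5, -5, 10)
  hex 4: (-4, -6, 10)
  hex 5: (-3, -6, 9)
  hex 6: (-2, -6, 8)
  hex 7: (-1, -6, 7)
  hex 8: (0, -6, 6)
  hex 9: (0, -5, 5)
  hex 10: (0, -4, 4)
  hex 11: (0, -3, 3)
  hex 12: (0, -2, 2)
  hex 13: (-1, -1, 2)
  hex 14: (-2, 0, 2)
  hex 15: (-3, 1, 2)
  hex 16: (-4, 2, 2)
  hex 17: (-5, 2, 3)
  hex 18: (-6, 2, 4)
  hex 19: (-7, 2, 5)
  hex 20: (-8, 2, 6)
  hex 21: (-8, 1, 7)
  hex 22: (-8, 0, 8)
  hex 23: (-8, -1, 9)
Sorted: 24 hexes.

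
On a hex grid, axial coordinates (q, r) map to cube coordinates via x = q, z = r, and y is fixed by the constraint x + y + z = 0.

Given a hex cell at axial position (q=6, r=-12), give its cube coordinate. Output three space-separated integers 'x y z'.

x = q = 6
z = r = -12
y = -x - z = -(6) - (-12) = 6

Answer: 6 6 -12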